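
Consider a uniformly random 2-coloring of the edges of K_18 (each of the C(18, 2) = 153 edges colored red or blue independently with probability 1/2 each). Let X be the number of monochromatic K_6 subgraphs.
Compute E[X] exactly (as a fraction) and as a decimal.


Let X = Σ_S X_S over the C(18, 6) = 18564 subsets S of size 6, where X_S = 1 if the K_6 on S is monochromatic.
For a fixed S, the K_6 on S has C(6, 2) = 15 edges. P[all 15 edges red] = (1/2)^15, and likewise for blue, so P[monochromatic] = 2·(1/2)^15 = 2^{1 − 15} = 1/16384.
By linearity: E[X] = C(18, 6) · 2^{1 − 15} = 18564 · 1/16384 = 4641/4096.
Numerically: E[X] ≈ 1.13306.

E[X] = C(18,6)·2^(1−C(6,2)) = 4641/4096 ≈ 1.13306.


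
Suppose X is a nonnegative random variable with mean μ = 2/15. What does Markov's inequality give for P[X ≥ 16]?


μ = E[X] = 2/15, a = 16.
Markov: P[X ≥ 16] ≤ μ/a = (2/15)/16 = 1/120.
Numerically: ≈ 0.0083.
(Since a = 16 > μ = 0.1333, the bound 1/120 is < 1 and informative.)

P[X ≥ 16] ≤ 1/120 ≈ 0.0083.


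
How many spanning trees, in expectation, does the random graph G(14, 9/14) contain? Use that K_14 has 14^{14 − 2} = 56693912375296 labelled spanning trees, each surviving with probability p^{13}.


K_14 has 14^{14 − 2} = 56693912375296 labelled spanning trees.
For each such spanning tree H, let X_H = 1 if all 13 edges of H are present in G. Then P[X_H = 1] = p^{13} = (9/14)^{13} = 2541865828329/793714773254144.
By linearity: E[X] = Σ_H E[X_H] = 56693912375296 · p^{13} = 56693912375296 · 2541865828329/793714773254144 = 2541865828329/14.
Numerically: E[X] ≈ 1.81562e+11.

E[X] = 56693912375296 · (9/14)^{13} = 2541865828329/14 ≈ 1.81562e+11.


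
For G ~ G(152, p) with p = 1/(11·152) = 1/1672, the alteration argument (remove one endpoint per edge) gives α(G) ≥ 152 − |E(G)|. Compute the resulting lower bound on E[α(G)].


E[|E(G)|] = C(152, 2)·p = 11476 · (1/1672) = 151/22.
E[α(G)] ≥ n − E[|E(G)|] = 152 − 151/22 = 3193/22.
Numerically: ≈ 145.136.
(This is only a lower bound; the true E[α(G)] may be larger.)

E[α(G)] ≥ 3193/22 ≈ 145.136.


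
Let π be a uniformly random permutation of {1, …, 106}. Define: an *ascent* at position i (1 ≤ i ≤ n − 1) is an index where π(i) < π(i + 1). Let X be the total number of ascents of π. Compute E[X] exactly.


Write X = Σ X_I over i = 1, …, 105, with X_I the indicator of one ascent.
There are 105 indicators.
For each fixed i, the pair (π(i), π(i+1)) is a uniformly random ordered pair of distinct values from {1, …, 106}; by symmetry P[π(i) < π(i+1)] = 1/2.
By linearity: E[X] = 105 · (1/2) = (106 − 1) · (1/2) = 105/2 ≈ 52.5000.

E[X] = 105/2 = 52.5000.


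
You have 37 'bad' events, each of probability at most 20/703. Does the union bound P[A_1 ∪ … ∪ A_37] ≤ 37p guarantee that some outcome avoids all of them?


Union bound: P[∪_{i=1}^{37} A_i] ≤ Σ_i P[A_i] ≤ 37·p = 37·(20/703) = 20/19.
Numerically: 20/19 ≈ 1.053.
Is 20/19 < 1? NO.
Since the bound 20/19 is ≥ 1, the union bound is uninformative here; it does NOT by itself certify existence.

37·p = 20/19 ≈ 1.053; existence NOT certified by the union bound.


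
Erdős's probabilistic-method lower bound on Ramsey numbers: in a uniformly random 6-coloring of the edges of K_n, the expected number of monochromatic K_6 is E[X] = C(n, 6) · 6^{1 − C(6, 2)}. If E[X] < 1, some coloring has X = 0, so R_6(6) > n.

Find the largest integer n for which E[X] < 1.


We need C(n, 6) · 6^{1 − 15} < 1, i.e. C(n, 6) < 6^{15 − 1} = 78364164096.
Check values of n near the boundary:
  n = 192: C(192, 6) = 64300886496; 64300886496 < 78364164096? YES
  n = 193: C(193, 6) = 66364016544; 66364016544 < 78364164096? YES
  n = 194: C(194, 6) = 68482017072; 68482017072 < 78364164096? YES
  n = 195: C(195, 6) = 70656049360; 70656049360 < 78364164096? YES
  n = 196: C(196, 6) = 72887293024; 72887293024 < 78364164096? YES
  n = 197: C(197, 6) = 75176946208; 75176946208 < 78364164096? YES
  n = 198: C(198, 6) = 77526225777; 77526225777 < 78364164096? YES
  n = 199: C(199, 6) = 79936367511; 79936367511 < 78364164096? NO
  n = 200: C(200, 6) = 82408626300; 82408626300 < 78364164096? NO
  n = 201: C(201, 6) = 84944276340; 84944276340 < 78364164096? NO
The largest n with C(n, 6) < 78364164096 is n = 198 (where E[X] = 25842075259/26121388032 ≈ 0.98931). Hence R_6(6) > 198, i.e. R_6(6) ≥ 199.

Largest n = 198; hence R_6(6) > 198.


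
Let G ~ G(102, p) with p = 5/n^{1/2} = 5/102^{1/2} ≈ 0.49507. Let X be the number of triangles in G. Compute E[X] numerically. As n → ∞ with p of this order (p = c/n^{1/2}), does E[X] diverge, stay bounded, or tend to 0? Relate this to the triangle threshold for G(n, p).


Number of potential triangles: C(102, 3) = 171700.
Each occurs with probability p³ ≈ (0.49507)³ ≈ 1.2134161e-01.
By linearity: E[X] = C(102, 3)·p³ ≈ 171700 · 1.2134161e-01 ≈ 20834.35455.
Since α = 1/2 < 1, p = c/n^{1/2} ≫ 1/n is above the triangle threshold p ~ 1/n. Asymptotically E[X] ~ (c³/6)·n^{3(1−α)} = (5³/6)·n^{1.5} → ∞; triangles are abundant w.h.p.

E[X] ≈ 20834.35455; in regime p = Θ(1/n^{1/2}) E[X] diverges (above the triangle threshold p ~ 1/n).


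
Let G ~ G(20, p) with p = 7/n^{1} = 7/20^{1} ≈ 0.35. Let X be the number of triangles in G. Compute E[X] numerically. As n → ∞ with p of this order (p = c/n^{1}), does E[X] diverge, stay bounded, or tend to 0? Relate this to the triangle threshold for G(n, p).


Number of potential triangles: C(20, 3) = 1140.
Each occurs with probability p³ ≈ (0.35)³ ≈ 4.287500e-02.
By linearity: E[X] = C(20, 3)·p³ ≈ 1140 · 4.287500e-02 ≈ 48.8775.
Here α = 1, so p = 7/n is exactly at the triangle threshold p ~ 1/n. Asymptotically E[X] → c³/6 = 7³/6 = 343/6 ≈ 57.1667, a bounded constant. In this regime the triangle count is asymptotically Poisson(c³/6).

E[X] ≈ 48.8775; in regime p = Θ(1/n^{1}) E[X] stays bounded (at the triangle threshold p ~ 1/n).


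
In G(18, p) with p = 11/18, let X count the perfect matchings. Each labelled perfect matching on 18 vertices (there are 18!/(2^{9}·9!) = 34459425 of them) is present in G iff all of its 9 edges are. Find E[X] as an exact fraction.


K_18 has 18!/(2^{9}·9!) = 34459425 labelled perfect matchings.
For each such perfect matching H, let X_H = 1 if all 9 edges of H are present in G. Then P[X_H = 1] = p^{9} = (11/18)^{9} = 2357947691/198359290368.
Summing the indicators: E[X] = Σ_H E[X_H] = 34459425 · p^{9} = 34459425 · 2357947691/198359290368 = 1003129896443675/2448880128.
Numerically: E[X] ≈ 4.0963e+05.

E[X] = 34459425 · (11/18)^{9} = 1003129896443675/2448880128 ≈ 4.0963e+05.


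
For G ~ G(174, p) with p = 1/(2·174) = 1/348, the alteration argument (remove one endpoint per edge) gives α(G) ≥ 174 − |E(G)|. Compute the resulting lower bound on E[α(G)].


E[|E(G)|] = C(174, 2)·p = 15051 · (1/348) = 173/4.
E[α(G)] ≥ n − E[|E(G)|] = 174 − 173/4 = 523/4.
Numerically: ≈ 130.750.
(This is only a lower bound; the true E[α(G)] may be larger.)

E[α(G)] ≥ 523/4 ≈ 130.750.


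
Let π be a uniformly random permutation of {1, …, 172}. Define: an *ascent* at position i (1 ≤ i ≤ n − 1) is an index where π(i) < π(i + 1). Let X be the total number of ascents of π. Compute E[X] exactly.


Write X = Σ X_I over i = 1, …, 171, with X_I the indicator of one ascent.
There are 171 indicators.
For each fixed i, the pair (π(i), π(i+1)) is a uniformly random ordered pair of distinct values from {1, …, 172}; by symmetry P[π(i) < π(i+1)] = 1/2.
By linearity: E[X] = 171 · (1/2) = (172 − 1) · (1/2) = 171/2 ≈ 85.5000.

E[X] = 171/2 = 85.5000.


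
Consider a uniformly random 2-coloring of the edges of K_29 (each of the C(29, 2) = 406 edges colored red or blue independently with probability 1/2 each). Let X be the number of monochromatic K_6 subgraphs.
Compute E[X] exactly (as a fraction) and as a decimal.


Let X = Σ_S X_S over the C(29, 6) = 475020 subsets S of size 6, where X_S = 1 if the K_6 on S is monochromatic.
For a fixed S, the K_6 on S has C(6, 2) = 15 edges. P[all 15 edges red] = (1/2)^15, and likewise for blue, so P[monochromatic] = 2·(1/2)^15 = 2^{1 − 15} = 1/16384.
By linearity of expectation: E[X] = C(29, 6) · 2^{1 − 15} = 475020 · 1/16384 = 118755/4096.
Numerically: E[X] ≈ 28.993.

E[X] = C(29,6)·2^(1−C(6,2)) = 118755/4096 ≈ 28.993.


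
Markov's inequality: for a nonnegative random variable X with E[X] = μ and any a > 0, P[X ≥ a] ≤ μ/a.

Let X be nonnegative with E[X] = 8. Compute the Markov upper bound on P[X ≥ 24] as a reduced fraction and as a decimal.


μ = E[X] = 8, a = 24.
Markov: P[X ≥ 24] ≤ μ/a = (8)/24 = 1/3.
Numerically: ≈ 0.333.
(Since a = 24 > μ = 8.000, the bound 1/3 is < 1 and informative.)

P[X ≥ 24] ≤ 1/3 ≈ 0.333.


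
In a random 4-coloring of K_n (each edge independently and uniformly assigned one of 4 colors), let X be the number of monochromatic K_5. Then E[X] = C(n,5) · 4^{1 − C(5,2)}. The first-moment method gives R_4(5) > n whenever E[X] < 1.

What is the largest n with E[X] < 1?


We need C(n, 5) · 4^{1 − 10} < 1, i.e. C(n, 5) < 4^{10 − 1} = 262144.
Check values of n near the boundary:
  n = 28: C(28, 5) = 98280; 98280 < 262144? YES
  n = 29: C(29, 5) = 118755; 118755 < 262144? YES
  n = 30: C(30, 5) = 142506; 142506 < 262144? YES
  n = 31: C(31, 5) = 169911; 169911 < 262144? YES
  n = 32: C(32, 5) = 201376; 201376 < 262144? YES
  n = 33: C(33, 5) = 237336; 237336 < 262144? YES
  n = 34: C(34, 5) = 278256; 278256 < 262144? NO
The largest n with C(n, 5) < 262144 is n = 33 (where E[X] = 29667/32768 ≈ 0.9053650). Hence R_4(5) > 33, i.e. R_4(5) ≥ 34.

Largest n = 33; hence R_4(5) > 33.


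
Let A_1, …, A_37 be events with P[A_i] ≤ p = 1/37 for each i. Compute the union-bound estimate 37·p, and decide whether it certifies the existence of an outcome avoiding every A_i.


Union bound: P[∪_{i=1}^{37} A_i] ≤ Σ_i P[A_i] ≤ 37·p = 37·(1/37) = 1.
Numerically: 1 ≈ 1.00000.
Is 1 < 1? NO.
Since the bound 1 is ≥ 1, the union bound is uninformative here; it does NOT by itself certify existence.

37·p = 1 ≈ 1.00000; existence NOT certified by the union bound.


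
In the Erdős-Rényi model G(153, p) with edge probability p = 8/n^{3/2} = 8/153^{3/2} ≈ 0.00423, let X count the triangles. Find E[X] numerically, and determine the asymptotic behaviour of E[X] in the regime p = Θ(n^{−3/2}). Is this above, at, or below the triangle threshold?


Number of potential triangles: C(153, 3) = 585276.
Each occurs with probability p³ ≈ (0.00423)³ ≈ 7.55368e-08.
By linearity: E[X] = C(153, 3)·p³ ≈ 585276 · 7.55368e-08 ≈ 0.044.
Since α = 3/2 > 1, p = c/n^{3/2} = o(1/n) is below the triangle threshold p ~ 1/n. Asymptotically E[X] ~ (c³/6)·n^{3(1−α)} = (8³/6)·n^{-1.5} → 0, so by Markov's inequality G has no triangles w.h.p.

E[X] ≈ 0.044; in regime p = Θ(1/n^{3/2}) E[X] tends to 0 (below the triangle threshold p ~ 1/n).


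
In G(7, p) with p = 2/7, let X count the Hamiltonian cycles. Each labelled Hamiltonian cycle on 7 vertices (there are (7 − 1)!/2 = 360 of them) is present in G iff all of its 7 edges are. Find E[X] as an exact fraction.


K_7 has (7 − 1)!/2 = 360 labelled Hamiltonian cycles.
For each such Hamiltonian cycle H, let X_H = 1 if all 7 edges of H are present in G. Then P[X_H = 1] = p^{7} = (2/7)^{7} = 128/823543.
Summing the indicators: E[X] = Σ_H E[X_H] = 360 · p^{7} = 360 · 128/823543 = 46080/823543.
Numerically: E[X] ≈ 0.055953.

E[X] = 360 · (2/7)^{7} = 46080/823543 ≈ 0.055953.


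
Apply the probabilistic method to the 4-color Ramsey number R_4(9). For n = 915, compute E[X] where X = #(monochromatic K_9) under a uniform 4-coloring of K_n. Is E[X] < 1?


E[X] = C(915, 9) · 4^{1 − 36} = 1190931166636537885130 · 4^{−35} = 1190931166636537885130/1180591620717411303424.
As a reduced fraction: E[X] = 595465583318268942565/590295810358705651712 ≈ 1.008758.
Is E[X] < 1? NO.
Since E[X] ≥ 1, the first-moment bound is inconclusive at n = 915; it does NOT by itself certify R_4(9) > 915.

E[X] = 595465583318268942565/590295810358705651712 ≈ 1.008758; E[X] ≥ 1; first-moment method inconclusive here.


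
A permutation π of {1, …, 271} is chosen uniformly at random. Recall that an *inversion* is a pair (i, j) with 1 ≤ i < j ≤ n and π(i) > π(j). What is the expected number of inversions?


Write X = Σ X_I over the C(271, 2) = 36585 pairs i < j, with X_I the indicator of one inversion.
There are 36585 indicators.
For each fixed pair i < j, the values π(i) and π(j) are two distinct elements of {1, …, 271} in uniformly random order; by symmetry P[π(i) > π(j)] = 1/2.
By linearity: E[X] = 36585 · (1/2) = C(271, 2) · (1/2) = 36585/2 = 36585/2 ≈ 18292.5000.

E[X] = 36585/2 = 18292.5000.


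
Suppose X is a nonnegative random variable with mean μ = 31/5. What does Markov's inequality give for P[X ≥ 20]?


μ = E[X] = 31/5, a = 20.
Markov: P[X ≥ 20] ≤ μ/a = (31/5)/20 = 31/100.
Numerically: ≈ 0.310000.
(Since a = 20 > μ = 6.200000, the bound 31/100 is < 1 and informative.)

P[X ≥ 20] ≤ 31/100 ≈ 0.310000.


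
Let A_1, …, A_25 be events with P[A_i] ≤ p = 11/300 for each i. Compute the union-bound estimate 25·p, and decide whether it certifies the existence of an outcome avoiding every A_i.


Union bound: P[∪_{i=1}^{25} A_i] ≤ Σ_i P[A_i] ≤ 25·p = 25·(11/300) = 11/12.
Numerically: 11/12 ≈ 0.91667.
Is 11/12 < 1? YES.
Since P[∪ A_i] ≤ 11/12 < 1, the complement has P[∩ A_i^c] ≥ 1 − 11/12 = 1/12 > 0, so some outcome avoids every A_i.

25·p = 11/12 ≈ 0.91667; existence CERTIFIED by the union bound.


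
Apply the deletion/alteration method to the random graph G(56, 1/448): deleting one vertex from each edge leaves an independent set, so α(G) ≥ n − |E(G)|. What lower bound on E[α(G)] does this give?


E[|E(G)|] = C(56, 2)·p = 1540 · (1/448) = 55/16.
E[α(G)] ≥ n − E[|E(G)|] = 56 − 55/16 = 841/16.
Numerically: ≈ 52.5625.
(This is only a lower bound; the true E[α(G)] may be larger.)

E[α(G)] ≥ 841/16 ≈ 52.5625.


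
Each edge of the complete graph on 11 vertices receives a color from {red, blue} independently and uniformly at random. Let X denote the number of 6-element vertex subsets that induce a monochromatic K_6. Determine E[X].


Let X = Σ_S X_S over the C(11, 6) = 462 subsets S of size 6, where X_S = 1 if the K_6 on S is monochromatic.
For a fixed S, the K_6 on S has C(6, 2) = 15 edges. P[all 15 edges red] = (1/2)^15, and likewise for blue, so P[monochromatic] = 2·(1/2)^15 = 2^{1 − 15} = 1/16384.
By linearity of expectation: E[X] = C(11, 6) · 2^{1 − 15} = 462 · 1/16384 = 231/8192.
Numerically: E[X] ≈ 0.0282.

E[X] = C(11,6)·2^(1−C(6,2)) = 231/8192 ≈ 0.0282.


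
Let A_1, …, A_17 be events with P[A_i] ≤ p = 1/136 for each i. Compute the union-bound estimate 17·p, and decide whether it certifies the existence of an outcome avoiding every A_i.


Union bound: P[∪_{i=1}^{17} A_i] ≤ Σ_i P[A_i] ≤ 17·p = 17·(1/136) = 1/8.
Numerically: 1/8 ≈ 0.125000.
Is 1/8 < 1? YES.
Since P[∪ A_i] ≤ 1/8 < 1, the complement has P[∩ A_i^c] ≥ 1 − 1/8 = 7/8 > 0, so some outcome avoids every A_i.

17·p = 1/8 ≈ 0.125000; existence CERTIFIED by the union bound.


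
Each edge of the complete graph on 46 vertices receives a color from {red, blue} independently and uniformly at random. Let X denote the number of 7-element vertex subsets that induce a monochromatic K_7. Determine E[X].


Let X = Σ_S X_S over the C(46, 7) = 53524680 subsets S of size 7, where X_S = 1 if the K_7 on S is monochromatic.
For a fixed S, the K_7 on S has C(7, 2) = 21 edges. P[all 21 edges red] = (1/2)^21, and likewise for blue, so P[monochromatic] = 2·(1/2)^21 = 2^{1 − 21} = 1/1048576.
Summing: E[X] = C(46, 7) · 2^{1 − 21} = 53524680 · 1/1048576 = 6690585/131072.
Numerically: E[X] ≈ 51.0451.

E[X] = C(46,7)·2^(1−C(7,2)) = 6690585/131072 ≈ 51.0451.


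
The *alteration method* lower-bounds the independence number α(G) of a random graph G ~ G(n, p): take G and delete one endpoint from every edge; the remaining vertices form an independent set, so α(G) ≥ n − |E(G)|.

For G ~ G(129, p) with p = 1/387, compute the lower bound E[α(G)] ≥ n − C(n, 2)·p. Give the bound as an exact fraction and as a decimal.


E[|E(G)|] = C(129, 2)·p = 8256 · (1/387) = 64/3.
E[α(G)] ≥ n − E[|E(G)|] = 129 − 64/3 = 323/3.
Numerically: ≈ 107.667.
(This is only a lower bound; the true E[α(G)] may be larger.)

E[α(G)] ≥ 323/3 ≈ 107.667.


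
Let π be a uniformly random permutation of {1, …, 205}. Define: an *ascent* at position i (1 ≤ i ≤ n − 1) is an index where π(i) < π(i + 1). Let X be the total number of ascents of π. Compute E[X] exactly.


Write X = Σ X_I over i = 1, …, 204, with X_I the indicator of one ascent.
There are 204 indicators.
For each fixed i, the pair (π(i), π(i+1)) is a uniformly random ordered pair of distinct values from {1, …, 205}; by symmetry P[π(i) < π(i+1)] = 1/2.
By linearity: E[X] = 204 · (1/2) = (205 − 1) · (1/2) = 102 ≈ 102.000000.

E[X] = 102 = 102.000000.


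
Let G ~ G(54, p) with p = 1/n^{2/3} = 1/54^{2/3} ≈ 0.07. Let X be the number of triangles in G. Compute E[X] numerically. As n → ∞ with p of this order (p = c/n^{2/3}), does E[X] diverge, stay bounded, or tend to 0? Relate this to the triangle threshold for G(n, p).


Number of potential triangles: C(54, 3) = 24804.
Each occurs with probability p³ ≈ (0.07)³ ≈ 3.42936e-04.
By linearity: E[X] = C(54, 3)·p³ ≈ 24804 · 3.42936e-04 ≈ 8.506.
Since α = 2/3 < 1, p = c/n^{2/3} ≫ 1/n is above the triangle threshold p ~ 1/n. Asymptotically E[X] ~ (c³/6)·n^{3(1−α)} = (1³/6)·n^{1} → ∞; triangles are abundant w.h.p.

E[X] ≈ 8.506; in regime p = Θ(1/n^{2/3}) E[X] diverges (above the triangle threshold p ~ 1/n).


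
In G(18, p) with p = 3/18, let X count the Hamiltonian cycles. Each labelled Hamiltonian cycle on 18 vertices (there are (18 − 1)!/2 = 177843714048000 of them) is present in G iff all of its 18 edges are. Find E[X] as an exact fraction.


K_18 has (18 − 1)!/2 = 177843714048000 labelled Hamiltonian cycles.
For each such Hamiltonian cycle H, let X_H = 1 if all 18 edges of H are present in G. Then P[X_H = 1] = p^{18} = (1/6)^{18} = 1/101559956668416.
Summing the indicators: E[X] = Σ_H E[X_H] = 177843714048000 · p^{18} = 177843714048000 · 1/101559956668416 = 14889875/8503056.
Numerically: E[X] ≈ 1.75112.

E[X] = 177843714048000 · (1/6)^{18} = 14889875/8503056 ≈ 1.75112.


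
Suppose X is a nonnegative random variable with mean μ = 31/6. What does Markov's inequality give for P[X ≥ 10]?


μ = E[X] = 31/6, a = 10.
Markov: P[X ≥ 10] ≤ μ/a = (31/6)/10 = 31/60.
Numerically: ≈ 0.516667.
(Since a = 10 > μ = 5.166667, the bound 31/60 is < 1 and informative.)

P[X ≥ 10] ≤ 31/60 ≈ 0.516667.


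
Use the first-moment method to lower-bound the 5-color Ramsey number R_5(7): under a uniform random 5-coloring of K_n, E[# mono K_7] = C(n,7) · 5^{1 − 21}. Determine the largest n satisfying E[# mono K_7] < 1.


We need C(n, 7) · 5^{1 − 21} < 1, i.e. C(n, 7) < 5^{21 − 1} = 95367431640625.
Check values of n near the boundary:
  n = 332: C(332, 7) = 82772214646616; 82772214646616 < 95367431640625? YES
  n = 333: C(333, 7) = 84549532139028; 84549532139028 < 95367431640625? YES
  n = 334: C(334, 7) = 86359460961576; 86359460961576 < 95367431640625? YES
  n = 335: C(335, 7) = 88202498238195; 88202498238195 < 95367431640625? YES
  n = 336: C(336, 7) = 90079147136880; 90079147136880 < 95367431640625? YES
  n = 337: C(337, 7) = 91989916924632; 91989916924632 < 95367431640625? YES
  n = 338: C(338, 7) = 93935323022736; 93935323022736 < 95367431640625? YES
  n = 339: C(339, 7) = 95915887062372; 95915887062372 < 95367431640625? NO
  n = 340: C(340, 7) = 97932136940560; 97932136940560 < 95367431640625? NO
The largest n with C(n, 7) < 95367431640625 is n = 338 (where E[X] = 93935323022736/95367431640625 ≈ 0.98498). Hence R_5(7) > 338, i.e. R_5(7) ≥ 339.

Largest n = 338; hence R_5(7) > 338.


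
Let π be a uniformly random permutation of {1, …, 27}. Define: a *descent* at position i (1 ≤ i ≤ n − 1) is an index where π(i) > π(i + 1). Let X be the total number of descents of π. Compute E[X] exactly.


Write X = Σ X_I over i = 1, …, 26, with X_I the indicator of one descent.
There are 26 indicators.
For each fixed i, the pair (π(i), π(i+1)) is a uniformly random ordered pair of distinct values from {1, …, 27}; by symmetry P[π(i) > π(i+1)] = 1/2.
By linearity: E[X] = 26 · (1/2) = (27 − 1) · (1/2) = 13 ≈ 13.00000.

E[X] = 13 = 13.00000.


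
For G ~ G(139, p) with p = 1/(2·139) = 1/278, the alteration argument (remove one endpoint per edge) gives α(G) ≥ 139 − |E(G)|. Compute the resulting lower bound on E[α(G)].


E[|E(G)|] = C(139, 2)·p = 9591 · (1/278) = 69/2.
E[α(G)] ≥ n − E[|E(G)|] = 139 − 69/2 = 209/2.
Numerically: ≈ 104.50000.
(This is only a lower bound; the true E[α(G)] may be larger.)

E[α(G)] ≥ 209/2 ≈ 104.50000.


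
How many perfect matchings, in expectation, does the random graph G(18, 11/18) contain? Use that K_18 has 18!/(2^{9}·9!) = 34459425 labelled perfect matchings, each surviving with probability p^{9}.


K_18 has 18!/(2^{9}·9!) = 34459425 labelled perfect matchings.
For each such perfect matching H, let X_H = 1 if all 9 edges of H are present in G. Then P[X_H = 1] = p^{9} = (11/18)^{9} = 2357947691/198359290368.
By linearity: E[X] = Σ_H E[X_H] = 34459425 · p^{9} = 34459425 · 2357947691/198359290368 = 1003129896443675/2448880128.
Numerically: E[X] ≈ 4.096e+05.

E[X] = 34459425 · (11/18)^{9} = 1003129896443675/2448880128 ≈ 4.096e+05.


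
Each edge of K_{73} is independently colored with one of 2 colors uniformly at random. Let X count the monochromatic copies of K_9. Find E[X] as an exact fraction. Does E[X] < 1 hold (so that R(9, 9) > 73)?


E[X] = C(73, 9) · 2^{1 − 36} = 97082021465 · 2^{−35} = 97082021465/34359738368.
As a reduced fraction: E[X] = 97082021465/34359738368 ≈ 2.825.
Is E[X] < 1? NO.
Since E[X] ≥ 1, the first-moment bound is inconclusive at n = 73; it does NOT by itself certify R(9, 9) > 73.

E[X] = 97082021465/34359738368 ≈ 2.825; E[X] ≥ 1; first-moment method inconclusive here.


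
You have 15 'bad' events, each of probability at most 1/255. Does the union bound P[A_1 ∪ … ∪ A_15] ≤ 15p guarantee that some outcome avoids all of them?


Union bound: P[∪_{i=1}^{15} A_i] ≤ Σ_i P[A_i] ≤ 15·p = 15·(1/255) = 1/17.
Numerically: 1/17 ≈ 0.0588235.
Is 1/17 < 1? YES.
Since P[∪ A_i] ≤ 1/17 < 1, the complement has P[∩ A_i^c] ≥ 1 − 1/17 = 16/17 > 0, so some outcome avoids every A_i.

15·p = 1/17 ≈ 0.0588235; existence CERTIFIED by the union bound.


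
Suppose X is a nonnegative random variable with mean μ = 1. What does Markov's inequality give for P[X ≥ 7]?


μ = E[X] = 1, a = 7.
Markov: P[X ≥ 7] ≤ μ/a = (1)/7 = 1/7.
Numerically: ≈ 0.142857.
(Since a = 7 > μ = 1.000000, the bound 1/7 is < 1 and informative.)

P[X ≥ 7] ≤ 1/7 ≈ 0.142857.


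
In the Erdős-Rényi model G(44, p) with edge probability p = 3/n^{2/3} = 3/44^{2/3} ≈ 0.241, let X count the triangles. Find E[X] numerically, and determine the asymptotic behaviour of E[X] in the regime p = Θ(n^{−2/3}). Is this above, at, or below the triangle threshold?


Number of potential triangles: C(44, 3) = 13244.
Each occurs with probability p³ ≈ (0.241)³ ≈ 1.39463e-02.
By linearity: E[X] = C(44, 3)·p³ ≈ 13244 · 1.39463e-02 ≈ 184.705.
Since α = 2/3 < 1, p = c/n^{2/3} ≫ 1/n is above the triangle threshold p ~ 1/n. Asymptotically E[X] ~ (c³/6)·n^{3(1−α)} = (3³/6)·n^{1} → ∞; triangles are abundant w.h.p.

E[X] ≈ 184.705; in regime p = Θ(1/n^{2/3}) E[X] diverges (above the triangle threshold p ~ 1/n).


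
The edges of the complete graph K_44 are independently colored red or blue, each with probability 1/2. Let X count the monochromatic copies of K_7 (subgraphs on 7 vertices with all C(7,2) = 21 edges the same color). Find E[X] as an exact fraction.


Let X = Σ_S X_S over the C(44, 7) = 38320568 subsets S of size 7, where X_S = 1 if the K_7 on S is monochromatic.
For a fixed S, the K_7 on S has C(7, 2) = 21 edges. P[all 21 edges red] = (1/2)^21, and likewise for blue, so P[monochromatic] = 2·(1/2)^21 = 2^{1 − 21} = 1/1048576.
Summing: E[X] = C(44, 7) · 2^{1 − 21} = 38320568 · 1/1048576 = 4790071/131072.
Numerically: E[X] ≈ 36.545.

E[X] = C(44,7)·2^(1−C(7,2)) = 4790071/131072 ≈ 36.545.


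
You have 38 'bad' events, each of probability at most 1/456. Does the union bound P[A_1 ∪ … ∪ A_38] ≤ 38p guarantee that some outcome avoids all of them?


Union bound: P[∪_{i=1}^{38} A_i] ≤ Σ_i P[A_i] ≤ 38·p = 38·(1/456) = 1/12.
Numerically: 1/12 ≈ 0.0833333.
Is 1/12 < 1? YES.
Since P[∪ A_i] ≤ 1/12 < 1, the complement has P[∩ A_i^c] ≥ 1 − 1/12 = 11/12 > 0, so some outcome avoids every A_i.

38·p = 1/12 ≈ 0.0833333; existence CERTIFIED by the union bound.


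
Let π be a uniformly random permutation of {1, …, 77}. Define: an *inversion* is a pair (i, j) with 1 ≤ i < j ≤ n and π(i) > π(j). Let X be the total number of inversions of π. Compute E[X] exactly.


Write X = Σ X_I over the C(77, 2) = 2926 pairs i < j, with X_I the indicator of one inversion.
There are 2926 indicators.
For each fixed pair i < j, the values π(i) and π(j) are two distinct elements of {1, …, 77} in uniformly random order; by symmetry P[π(i) > π(j)] = 1/2.
By linearity: E[X] = 2926 · (1/2) = C(77, 2) · (1/2) = 2926/2 = 1463 ≈ 1463.000.

E[X] = 1463 = 1463.000.


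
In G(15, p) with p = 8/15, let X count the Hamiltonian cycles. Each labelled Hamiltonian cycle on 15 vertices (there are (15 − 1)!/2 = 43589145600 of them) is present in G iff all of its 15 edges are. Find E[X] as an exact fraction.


K_15 has (15 − 1)!/2 = 43589145600 labelled Hamiltonian cycles.
For each such Hamiltonian cycle H, let X_H = 1 if all 15 edges of H are present in G. Then P[X_H = 1] = p^{15} = (8/15)^{15} = 35184372088832/437893890380859375.
By linearity of expectation: E[X] = Σ_H E[X_H] = 43589145600 · p^{15} = 43589145600 · 35184372088832/437893890380859375 = 252453780711880523776/72081298828125.
Numerically: E[X] ≈ 3.5023e+06.

E[X] = 43589145600 · (8/15)^{15} = 252453780711880523776/72081298828125 ≈ 3.5023e+06.


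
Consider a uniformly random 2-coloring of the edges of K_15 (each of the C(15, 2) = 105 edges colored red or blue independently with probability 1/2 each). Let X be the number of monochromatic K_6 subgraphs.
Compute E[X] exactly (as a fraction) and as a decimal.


Let X = Σ_S X_S over the C(15, 6) = 5005 subsets S of size 6, where X_S = 1 if the K_6 on S is monochromatic.
For a fixed S, the K_6 on S has C(6, 2) = 15 edges. P[all 15 edges red] = (1/2)^15, and likewise for blue, so P[monochromatic] = 2·(1/2)^15 = 2^{1 − 15} = 1/16384.
By linearity of expectation: E[X] = C(15, 6) · 2^{1 − 15} = 5005 · 1/16384 = 5005/16384.
Numerically: E[X] ≈ 0.30548.

E[X] = C(15,6)·2^(1−C(6,2)) = 5005/16384 ≈ 0.30548.


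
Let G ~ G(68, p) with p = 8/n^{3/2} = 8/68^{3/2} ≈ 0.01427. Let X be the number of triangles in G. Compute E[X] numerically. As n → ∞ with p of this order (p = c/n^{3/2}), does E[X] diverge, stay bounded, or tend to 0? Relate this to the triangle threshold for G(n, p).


Number of potential triangles: C(68, 3) = 50116.
Each occurs with probability p³ ≈ (0.01427)³ ≈ 2.903888e-06.
By linearity: E[X] = C(68, 3)·p³ ≈ 50116 · 2.903888e-06 ≈ 0.1455.
Since α = 3/2 > 1, p = c/n^{3/2} = o(1/n) is below the triangle threshold p ~ 1/n. Asymptotically E[X] ~ (c³/6)·n^{3(1−α)} = (8³/6)·n^{-1.5} → 0, so by Markov's inequality G has no triangles w.h.p.

E[X] ≈ 0.1455; in regime p = Θ(1/n^{3/2}) E[X] tends to 0 (below the triangle threshold p ~ 1/n).


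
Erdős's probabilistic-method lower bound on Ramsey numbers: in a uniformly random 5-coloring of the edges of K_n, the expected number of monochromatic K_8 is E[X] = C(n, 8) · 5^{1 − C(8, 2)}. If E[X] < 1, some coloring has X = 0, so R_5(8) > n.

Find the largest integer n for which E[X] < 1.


We need C(n, 8) · 5^{1 − 28} < 1, i.e. C(n, 8) < 5^{28 − 1} = 7450580596923828125.
Check values of n near the boundary:
  n = 859: C(859, 8) = 7115855595170747139; 7115855595170747139 < 7450580596923828125? YES
  n = 860: C(860, 8) = 7182671140665308145; 7182671140665308145 < 7450580596923828125? YES
  n = 861: C(861, 8) = 7250034996615275865; 7250034996615275865 < 7450580596923828125? YES
  n = 862: C(862, 8) = 7317951015318931845; 7317951015318931845 < 7450580596923828125? YES
  n = 863: C(863, 8) = 7386423071602617757; 7386423071602617757 < 7450580596923828125? YES
  n = 864: C(864, 8) = 7455455062926006708; 7455455062926006708 < 7450580596923828125? NO
  n = 865: C(865, 8) = 7525050909487743060; 7525050909487743060 < 7450580596923828125? NO
The largest n with C(n, 8) < 7450580596923828125 is n = 863 (where E[X] = 7386423071602617757/7450580596923828125 ≈ 0.991389). Hence R_5(8) > 863, i.e. R_5(8) ≥ 864.

Largest n = 863; hence R_5(8) > 863.


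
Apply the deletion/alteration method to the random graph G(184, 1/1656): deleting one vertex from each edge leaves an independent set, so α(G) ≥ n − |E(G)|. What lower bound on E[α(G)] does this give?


E[|E(G)|] = C(184, 2)·p = 16836 · (1/1656) = 61/6.
E[α(G)] ≥ n − E[|E(G)|] = 184 − 61/6 = 1043/6.
Numerically: ≈ 173.833333.
(This is only a lower bound; the true E[α(G)] may be larger.)

E[α(G)] ≥ 1043/6 ≈ 173.833333.


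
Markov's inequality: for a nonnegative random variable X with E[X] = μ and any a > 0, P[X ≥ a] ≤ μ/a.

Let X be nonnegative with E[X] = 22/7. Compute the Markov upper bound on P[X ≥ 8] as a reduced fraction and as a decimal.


μ = E[X] = 22/7, a = 8.
Markov: P[X ≥ 8] ≤ μ/a = (22/7)/8 = 11/28.
Numerically: ≈ 0.393.
(Since a = 8 > μ = 3.143, the bound 11/28 is < 1 and informative.)

P[X ≥ 8] ≤ 11/28 ≈ 0.393.


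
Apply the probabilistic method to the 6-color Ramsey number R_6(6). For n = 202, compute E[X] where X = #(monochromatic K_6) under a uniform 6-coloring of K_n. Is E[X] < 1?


E[X] = C(202, 6) · 6^{1 − 15} = 87544611330 · 6^{−14} = 87544611330/78364164096.
As a reduced fraction: E[X] = 14590768555/13060694016 ≈ 1.11715.
Is E[X] < 1? NO.
Since E[X] ≥ 1, the first-moment bound is inconclusive at n = 202; it does NOT by itself certify R_6(6) > 202.

E[X] = 14590768555/13060694016 ≈ 1.11715; E[X] ≥ 1; first-moment method inconclusive here.


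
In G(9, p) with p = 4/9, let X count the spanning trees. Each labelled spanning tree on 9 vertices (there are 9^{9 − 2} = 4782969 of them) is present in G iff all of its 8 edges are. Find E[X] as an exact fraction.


K_9 has 9^{9 − 2} = 4782969 labelled spanning trees.
For each such spanning tree H, let X_H = 1 if all 8 edges of H are present in G. Then P[X_H = 1] = p^{8} = (4/9)^{8} = 65536/43046721.
By linearity: E[X] = Σ_H E[X_H] = 4782969 · p^{8} = 4782969 · 65536/43046721 = 65536/9.
Numerically: E[X] ≈ 7.28e+03.

E[X] = 4782969 · (4/9)^{8} = 65536/9 ≈ 7.28e+03.


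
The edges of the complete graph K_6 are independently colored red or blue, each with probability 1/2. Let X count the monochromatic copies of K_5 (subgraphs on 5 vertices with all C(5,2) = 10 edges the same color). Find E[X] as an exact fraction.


Let X = Σ_S X_S over the C(6, 5) = 6 subsets S of size 5, where X_S = 1 if the K_5 on S is monochromatic.
For a fixed S, the K_5 on S has C(5, 2) = 10 edges. P[all 10 edges red] = (1/2)^10, and likewise for blue, so P[monochromatic] = 2·(1/2)^10 = 2^{1 − 10} = 1/512.
By linearity: E[X] = C(6, 5) · 2^{1 − 10} = 6 · 1/512 = 3/256.
Numerically: E[X] ≈ 0.011719.

E[X] = C(6,5)·2^(1−C(5,2)) = 3/256 ≈ 0.011719.


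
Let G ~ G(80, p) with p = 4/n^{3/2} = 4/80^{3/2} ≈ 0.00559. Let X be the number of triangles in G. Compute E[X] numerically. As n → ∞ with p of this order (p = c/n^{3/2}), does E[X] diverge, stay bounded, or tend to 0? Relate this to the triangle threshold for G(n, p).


Number of potential triangles: C(80, 3) = 82160.
Each occurs with probability p³ ≈ (0.00559)³ ≈ 1.746928e-07.
By linearity: E[X] = C(80, 3)·p³ ≈ 82160 · 1.746928e-07 ≈ 0.0144.
Since α = 3/2 > 1, p = c/n^{3/2} = o(1/n) is below the triangle threshold p ~ 1/n. Asymptotically E[X] ~ (c³/6)·n^{3(1−α)} = (4³/6)·n^{-1.5} → 0, so by Markov's inequality G has no triangles w.h.p.

E[X] ≈ 0.0144; in regime p = Θ(1/n^{3/2}) E[X] tends to 0 (below the triangle threshold p ~ 1/n).


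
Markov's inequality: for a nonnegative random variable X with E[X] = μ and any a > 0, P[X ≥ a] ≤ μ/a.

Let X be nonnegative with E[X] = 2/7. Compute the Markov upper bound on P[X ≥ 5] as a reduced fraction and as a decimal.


μ = E[X] = 2/7, a = 5.
Markov: P[X ≥ 5] ≤ μ/a = (2/7)/5 = 2/35.
Numerically: ≈ 0.057.
(Since a = 5 > μ = 0.286, the bound 2/35 is < 1 and informative.)

P[X ≥ 5] ≤ 2/35 ≈ 0.057.


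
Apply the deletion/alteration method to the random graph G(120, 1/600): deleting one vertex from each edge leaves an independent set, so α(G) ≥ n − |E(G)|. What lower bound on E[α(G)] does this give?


E[|E(G)|] = C(120, 2)·p = 7140 · (1/600) = 119/10.
E[α(G)] ≥ n − E[|E(G)|] = 120 − 119/10 = 1081/10.
Numerically: ≈ 108.100000.
(This is only a lower bound; the true E[α(G)] may be larger.)

E[α(G)] ≥ 1081/10 ≈ 108.100000.


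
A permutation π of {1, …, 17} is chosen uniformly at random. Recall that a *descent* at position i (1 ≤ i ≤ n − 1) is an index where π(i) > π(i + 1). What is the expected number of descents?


Write X = Σ X_I over i = 1, …, 16, with X_I the indicator of one descent.
There are 16 indicators.
For each fixed i, the pair (π(i), π(i+1)) is a uniformly random ordered pair of distinct values from {1, …, 17}; by symmetry P[π(i) > π(i+1)] = 1/2.
By linearity: E[X] = 16 · (1/2) = (17 − 1) · (1/2) = 8 ≈ 8.00000.

E[X] = 8 = 8.00000.


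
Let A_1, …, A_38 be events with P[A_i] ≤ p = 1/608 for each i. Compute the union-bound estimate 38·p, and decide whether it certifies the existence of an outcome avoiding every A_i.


Union bound: P[∪_{i=1}^{38} A_i] ≤ Σ_i P[A_i] ≤ 38·p = 38·(1/608) = 1/16.
Numerically: 1/16 ≈ 0.06250.
Is 1/16 < 1? YES.
Since P[∪ A_i] ≤ 1/16 < 1, the complement has P[∩ A_i^c] ≥ 1 − 1/16 = 15/16 > 0, so some outcome avoids every A_i.

38·p = 1/16 ≈ 0.06250; existence CERTIFIED by the union bound.


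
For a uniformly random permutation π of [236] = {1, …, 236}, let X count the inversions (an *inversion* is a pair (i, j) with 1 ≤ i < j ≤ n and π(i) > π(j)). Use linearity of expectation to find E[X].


Write X = Σ X_I over the C(236, 2) = 27730 pairs i < j, with X_I the indicator of one inversion.
There are 27730 indicators.
For each fixed pair i < j, the values π(i) and π(j) are two distinct elements of {1, …, 236} in uniformly random order; by symmetry P[π(i) > π(j)] = 1/2.
By linearity: E[X] = 27730 · (1/2) = C(236, 2) · (1/2) = 27730/2 = 13865 ≈ 13865.000.

E[X] = 13865 = 13865.000.


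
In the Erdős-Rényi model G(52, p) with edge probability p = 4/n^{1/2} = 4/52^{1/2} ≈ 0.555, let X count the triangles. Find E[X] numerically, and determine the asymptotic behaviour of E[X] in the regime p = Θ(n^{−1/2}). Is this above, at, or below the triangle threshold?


Number of potential triangles: C(52, 3) = 22100.
Each occurs with probability p³ ≈ (0.555)³ ≈ 1.70677e-01.
By linearity: E[X] = C(52, 3)·p³ ≈ 22100 · 1.70677e-01 ≈ 3771.961.
Since α = 1/2 < 1, p = c/n^{1/2} ≫ 1/n is above the triangle threshold p ~ 1/n. Asymptotically E[X] ~ (c³/6)·n^{3(1−α)} = (4³/6)·n^{1.5} → ∞; triangles are abundant w.h.p.

E[X] ≈ 3771.961; in regime p = Θ(1/n^{1/2}) E[X] diverges (above the triangle threshold p ~ 1/n).


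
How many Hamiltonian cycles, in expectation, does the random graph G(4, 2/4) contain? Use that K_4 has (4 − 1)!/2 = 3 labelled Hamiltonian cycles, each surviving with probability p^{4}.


K_4 has (4 − 1)!/2 = 3 labelled Hamiltonian cycles.
For each such Hamiltonian cycle H, let X_H = 1 if all 4 edges of H are present in G. Then P[X_H = 1] = p^{4} = (1/2)^{4} = 1/16.
By linearity of expectation: E[X] = Σ_H E[X_H] = 3 · p^{4} = 3 · 1/16 = 3/16.
Numerically: E[X] ≈ 0.1875.

E[X] = 3 · (1/2)^{4} = 3/16 ≈ 0.1875.


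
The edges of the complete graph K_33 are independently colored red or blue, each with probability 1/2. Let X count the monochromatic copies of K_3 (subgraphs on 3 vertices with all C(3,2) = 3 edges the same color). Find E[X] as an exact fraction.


Let X = Σ_S X_S over the C(33, 3) = 5456 subsets S of size 3, where X_S = 1 if the K_3 on S is monochromatic.
For a fixed S, the K_3 on S has C(3, 2) = 3 edges. P[all 3 edges red] = (1/2)^3, and likewise for blue, so P[monochromatic] = 2·(1/2)^3 = 2^{1 − 3} = 1/4.
By linearity: E[X] = C(33, 3) · 2^{1 − 3} = 5456 · 1/4 = 1364.
Numerically: E[X] ≈ 1364.000000.

E[X] = C(33,3)·2^(1−C(3,2)) = 1364 ≈ 1364.000000.


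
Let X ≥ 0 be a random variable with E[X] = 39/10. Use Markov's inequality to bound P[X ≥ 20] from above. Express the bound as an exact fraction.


μ = E[X] = 39/10, a = 20.
Markov: P[X ≥ 20] ≤ μ/a = (39/10)/20 = 39/200.
Numerically: ≈ 0.1950.
(Since a = 20 > μ = 3.9000, the bound 39/200 is < 1 and informative.)

P[X ≥ 20] ≤ 39/200 ≈ 0.1950.


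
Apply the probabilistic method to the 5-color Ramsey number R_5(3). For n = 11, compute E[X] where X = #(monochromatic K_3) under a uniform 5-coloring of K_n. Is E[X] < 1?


E[X] = C(11, 3) · 5^{1 − 3} = 165 · 5^{−2} = 165/25.
As a reduced fraction: E[X] = 33/5 ≈ 6.60000.
Is E[X] < 1? NO.
Since E[X] ≥ 1, the first-moment bound is inconclusive at n = 11; it does NOT by itself certify R_5(3) > 11.

E[X] = 33/5 ≈ 6.60000; E[X] ≥ 1; first-moment method inconclusive here.


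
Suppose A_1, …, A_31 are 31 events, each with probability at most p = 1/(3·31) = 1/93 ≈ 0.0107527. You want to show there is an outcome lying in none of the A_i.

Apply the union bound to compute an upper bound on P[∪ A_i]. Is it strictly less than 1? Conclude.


Union bound: P[∪_{i=1}^{31} A_i] ≤ Σ_i P[A_i] ≤ 31·p = 31·(1/93) = 1/3.
Numerically: 1/3 ≈ 0.3333333.
Is 1/3 < 1? YES.
Since P[∪ A_i] ≤ 1/3 < 1, the complement has P[∩ A_i^c] ≥ 1 − 1/3 = 2/3 > 0, so some outcome avoids every A_i.

31·p = 1/3 ≈ 0.3333333; existence CERTIFIED by the union bound.


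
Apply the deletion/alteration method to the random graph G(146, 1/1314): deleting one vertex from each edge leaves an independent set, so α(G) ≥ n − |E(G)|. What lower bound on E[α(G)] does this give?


E[|E(G)|] = C(146, 2)·p = 10585 · (1/1314) = 145/18.
E[α(G)] ≥ n − E[|E(G)|] = 146 − 145/18 = 2483/18.
Numerically: ≈ 137.944444.
(This is only a lower bound; the true E[α(G)] may be larger.)

E[α(G)] ≥ 2483/18 ≈ 137.944444.


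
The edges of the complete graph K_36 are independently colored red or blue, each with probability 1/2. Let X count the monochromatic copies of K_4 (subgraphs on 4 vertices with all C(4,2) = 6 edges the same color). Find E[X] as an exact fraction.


Let X = Σ_S X_S over the C(36, 4) = 58905 subsets S of size 4, where X_S = 1 if the K_4 on S is monochromatic.
For a fixed S, the K_4 on S has C(4, 2) = 6 edges. P[all 6 edges red] = (1/2)^6, and likewise for blue, so P[monochromatic] = 2·(1/2)^6 = 2^{1 − 6} = 1/32.
By linearity: E[X] = C(36, 4) · 2^{1 − 6} = 58905 · 1/32 = 58905/32.
Numerically: E[X] ≈ 1840.78125.

E[X] = C(36,4)·2^(1−C(4,2)) = 58905/32 ≈ 1840.78125.


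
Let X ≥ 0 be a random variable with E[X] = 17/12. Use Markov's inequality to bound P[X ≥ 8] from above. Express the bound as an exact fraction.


μ = E[X] = 17/12, a = 8.
Markov: P[X ≥ 8] ≤ μ/a = (17/12)/8 = 17/96.
Numerically: ≈ 0.177083.
(Since a = 8 > μ = 1.416667, the bound 17/96 is < 1 and informative.)

P[X ≥ 8] ≤ 17/96 ≈ 0.177083.
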